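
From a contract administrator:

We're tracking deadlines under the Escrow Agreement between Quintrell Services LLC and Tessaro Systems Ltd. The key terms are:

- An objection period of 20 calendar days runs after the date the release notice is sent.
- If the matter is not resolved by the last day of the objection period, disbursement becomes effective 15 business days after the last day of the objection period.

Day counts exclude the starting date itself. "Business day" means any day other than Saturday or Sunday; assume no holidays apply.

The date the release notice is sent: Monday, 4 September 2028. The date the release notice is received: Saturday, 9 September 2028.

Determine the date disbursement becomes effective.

13 October 2028

The last day of the objection period: 4 September 2028 + 20 days = 24 September 2028.
From Sunday, 24 September 2028, 15 business days (Sep 25, Sep 26, Sep 27, Sep 28, …, Oct 11, Oct 12, Oct 13, skipping weekends) brings us to Friday, 13 October 2028, which is the date disbursement becomes effective.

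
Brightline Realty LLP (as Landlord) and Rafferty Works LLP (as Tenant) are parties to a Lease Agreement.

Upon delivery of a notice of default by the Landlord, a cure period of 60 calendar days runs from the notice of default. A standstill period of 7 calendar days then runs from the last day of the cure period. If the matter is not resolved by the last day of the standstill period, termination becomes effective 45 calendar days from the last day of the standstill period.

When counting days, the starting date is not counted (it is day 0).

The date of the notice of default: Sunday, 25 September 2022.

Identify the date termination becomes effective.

15 January 2023

The last day of the cure period: 60 calendar days after 25 September 2022 is 24 November 2022.
The last day of the standstill period: 24 November 2022 + 7 days = 1 December 2022.
Adding 45 calendar days to 1 December 2022 gives 15 January 2023, which is the date termination becomes effective.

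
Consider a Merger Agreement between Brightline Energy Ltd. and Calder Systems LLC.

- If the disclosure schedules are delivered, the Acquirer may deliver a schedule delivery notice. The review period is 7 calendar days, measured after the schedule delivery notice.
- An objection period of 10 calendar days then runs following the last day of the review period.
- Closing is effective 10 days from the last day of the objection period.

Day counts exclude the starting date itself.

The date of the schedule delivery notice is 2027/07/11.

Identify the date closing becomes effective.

2027/08/07

The last day of the review period: 7 calendar days after 2027/07/11 is 2027/07/18.
The last day of the objection period: 10 calendar days after 2027/07/18 is 2027/07/28.
The date closing becomes effective: 10 calendar days after 2027/07/28 is 2027/08/07.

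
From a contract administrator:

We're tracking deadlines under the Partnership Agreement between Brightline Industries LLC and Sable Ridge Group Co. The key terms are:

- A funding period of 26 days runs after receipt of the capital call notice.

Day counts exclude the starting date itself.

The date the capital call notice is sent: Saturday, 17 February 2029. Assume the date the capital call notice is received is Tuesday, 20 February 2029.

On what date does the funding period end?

18 March 2029

Adding 26 calendar days to 20 February 2029 gives 18 March 2029, which is the last day of the funding period.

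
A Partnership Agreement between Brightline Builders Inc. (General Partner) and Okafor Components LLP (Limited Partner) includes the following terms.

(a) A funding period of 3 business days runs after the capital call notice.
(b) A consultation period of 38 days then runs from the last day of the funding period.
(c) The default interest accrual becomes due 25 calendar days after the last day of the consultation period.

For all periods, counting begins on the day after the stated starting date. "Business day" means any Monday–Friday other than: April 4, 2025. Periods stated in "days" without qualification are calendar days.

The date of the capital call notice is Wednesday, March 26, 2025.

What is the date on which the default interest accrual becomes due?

June 2, 2025

The last day of the funding period: counting 3 business days from Wednesday, March 26, 2025 (Mar 27, Mar 28, Mar 31, skipping weekends) reaches Monday, March 31, 2025.
The last day of the consultation period: 38 calendar days after March 31, 2025 is May 8, 2025.
The date on which the default interest accrual becomes due: 25 calendar days after May 8, 2025 is June 2, 2025.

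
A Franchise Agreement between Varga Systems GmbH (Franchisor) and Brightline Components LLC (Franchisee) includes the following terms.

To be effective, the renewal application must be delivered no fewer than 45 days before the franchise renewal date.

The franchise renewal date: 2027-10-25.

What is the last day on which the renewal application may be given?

2027-10-25 minus 45 days is 2027-09-10.

2027-09-10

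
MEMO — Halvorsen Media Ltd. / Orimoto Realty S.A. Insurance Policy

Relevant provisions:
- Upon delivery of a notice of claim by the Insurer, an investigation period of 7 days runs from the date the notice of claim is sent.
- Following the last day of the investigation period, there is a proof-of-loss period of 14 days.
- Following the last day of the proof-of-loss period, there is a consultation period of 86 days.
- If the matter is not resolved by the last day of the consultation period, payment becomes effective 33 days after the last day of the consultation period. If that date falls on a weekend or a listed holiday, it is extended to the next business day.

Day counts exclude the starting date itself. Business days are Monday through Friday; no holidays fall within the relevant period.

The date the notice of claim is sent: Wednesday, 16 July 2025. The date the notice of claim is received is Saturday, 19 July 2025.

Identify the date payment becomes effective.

Adding 7 calendar days to 16 July 2025 gives 23 July 2025, which is the last day of the investigation period.
Adding 14 calendar days to 23 July 2025 gives 6 August 2025, which is the last day of the proof-of-loss period.
The last day of the consultation period: 6 August 2025 + 86 days = 31 October 2025.
The date payment becomes effective: 33 calendar days after 31 October 2025 is 3 December 2025. 3 December 2025 is a Wednesday, so no roll-forward applies.

3 December 2025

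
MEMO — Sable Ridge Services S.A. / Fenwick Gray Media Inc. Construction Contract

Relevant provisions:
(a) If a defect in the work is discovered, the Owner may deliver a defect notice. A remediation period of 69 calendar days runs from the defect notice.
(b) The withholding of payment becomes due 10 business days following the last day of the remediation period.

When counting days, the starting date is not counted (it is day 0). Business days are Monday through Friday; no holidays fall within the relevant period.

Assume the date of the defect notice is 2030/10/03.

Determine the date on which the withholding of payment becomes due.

2030/12/25

Adding 69 calendar days to 2030/10/03 gives 2030/12/11, which is the last day of the remediation period.
The date on which the withholding of payment becomes due: 10 business days after Wednesday, 2030/12/11, skipping weekends — Dec 12, Dec 13, Dec 16, Dec 17, Dec 18, Dec 19, Dec 20, Dec 23, Dec 24, Dec 25 — lands on Wednesday, 2030/12/25.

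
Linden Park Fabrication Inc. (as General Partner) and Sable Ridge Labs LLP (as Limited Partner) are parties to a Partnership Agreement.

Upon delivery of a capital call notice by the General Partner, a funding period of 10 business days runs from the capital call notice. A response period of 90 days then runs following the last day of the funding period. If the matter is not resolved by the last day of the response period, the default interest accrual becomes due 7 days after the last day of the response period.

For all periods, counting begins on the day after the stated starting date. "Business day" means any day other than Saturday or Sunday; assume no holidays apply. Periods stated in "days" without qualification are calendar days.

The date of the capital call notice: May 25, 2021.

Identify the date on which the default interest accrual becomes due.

September 13, 2021

From Tuesday, May 25, 2021, 10 business days (May 26, May 27, May 28, May 31, Jun 1, Jun 2, Jun 3, Jun 4, Jun 7, Jun 8, skipping weekends) brings us to Tuesday, June 8, 2021, which is the last day of the funding period.
Adding 90 calendar days to June 8, 2021 gives September 6, 2021, which is the last day of the response period.
Adding 7 calendar days to September 6, 2021 gives September 13, 2021, which is the date on which the default interest accrual becomes due.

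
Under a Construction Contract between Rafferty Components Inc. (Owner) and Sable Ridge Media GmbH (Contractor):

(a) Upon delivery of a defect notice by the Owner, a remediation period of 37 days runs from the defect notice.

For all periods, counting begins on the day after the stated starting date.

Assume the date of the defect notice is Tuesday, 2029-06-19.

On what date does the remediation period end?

2029-07-26

The last day of the remediation period: 37 calendar days after 2029-06-19 is 2029-07-26.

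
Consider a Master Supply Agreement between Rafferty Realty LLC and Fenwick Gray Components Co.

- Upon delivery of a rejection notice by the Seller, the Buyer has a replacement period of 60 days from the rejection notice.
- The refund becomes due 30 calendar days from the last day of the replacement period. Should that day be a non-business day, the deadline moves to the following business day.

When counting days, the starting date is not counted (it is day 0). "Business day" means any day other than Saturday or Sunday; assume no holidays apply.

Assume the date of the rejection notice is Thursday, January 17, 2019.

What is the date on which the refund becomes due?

The last day of the replacement period: 60 calendar days after January 17, 2019 is March 18, 2019.
The date on which the refund becomes due: 30 calendar days after March 18, 2019 is April 17, 2019. April 17, 2019 is a Wednesday, so no roll-forward applies.

April 17, 2019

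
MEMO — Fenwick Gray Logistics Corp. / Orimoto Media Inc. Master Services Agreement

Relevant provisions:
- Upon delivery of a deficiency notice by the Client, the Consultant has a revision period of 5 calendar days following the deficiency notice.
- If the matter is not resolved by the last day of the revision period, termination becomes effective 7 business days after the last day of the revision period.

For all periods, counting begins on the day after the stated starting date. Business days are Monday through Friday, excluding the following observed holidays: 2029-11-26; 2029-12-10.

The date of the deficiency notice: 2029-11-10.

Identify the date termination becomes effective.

The last day of the revision period: 2029-11-10 + 5 days = 2029-11-15.
The date termination becomes effective: 7 business days after Thursday, 2029-11-15, skipping weekends and the listed holiday on Nov 26 — Nov 16, Nov 19, Nov 20, Nov 21, Nov 22, Nov 23, Nov 27 — lands on Tuesday, 2029-11-27.

2029-11-27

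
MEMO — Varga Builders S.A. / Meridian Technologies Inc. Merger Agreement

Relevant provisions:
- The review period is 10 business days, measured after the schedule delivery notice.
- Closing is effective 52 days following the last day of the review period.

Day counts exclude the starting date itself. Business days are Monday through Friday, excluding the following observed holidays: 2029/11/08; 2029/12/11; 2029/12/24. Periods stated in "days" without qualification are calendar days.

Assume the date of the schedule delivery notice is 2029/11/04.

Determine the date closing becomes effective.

2030/01/10

The last day of the review period: counting 10 business days from Sunday, 2029/11/04 (Nov 5, Nov 6, Nov 7, Nov 9, Nov 12, Nov 13, Nov 14, Nov 15, Nov 16, Nov 19, skipping weekends and the listed holiday on Nov 8) reaches Monday, 2029/11/19.
Adding 52 calendar days to 2029/11/19 gives 2030/01/10, which is the date closing becomes effective.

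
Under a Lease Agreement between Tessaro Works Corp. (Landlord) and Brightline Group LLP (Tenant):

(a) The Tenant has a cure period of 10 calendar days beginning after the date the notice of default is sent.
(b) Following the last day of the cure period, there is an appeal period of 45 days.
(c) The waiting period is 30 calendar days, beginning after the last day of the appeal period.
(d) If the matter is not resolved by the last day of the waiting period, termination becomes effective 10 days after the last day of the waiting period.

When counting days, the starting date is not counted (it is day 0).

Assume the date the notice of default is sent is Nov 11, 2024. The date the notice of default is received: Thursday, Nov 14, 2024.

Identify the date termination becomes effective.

Feb 14, 2025

The last day of the cure period: 10 calendar days after Nov 11, 2024 is Nov 21, 2024.
The last day of the appeal period: Nov 21, 2024 + 45 days = Jan 5, 2025.
The last day of the waiting period: Jan 5, 2025 + 30 days = Feb 4, 2025.
The date termination becomes effective: Feb 4, 2025 + 10 days = Feb 14, 2025.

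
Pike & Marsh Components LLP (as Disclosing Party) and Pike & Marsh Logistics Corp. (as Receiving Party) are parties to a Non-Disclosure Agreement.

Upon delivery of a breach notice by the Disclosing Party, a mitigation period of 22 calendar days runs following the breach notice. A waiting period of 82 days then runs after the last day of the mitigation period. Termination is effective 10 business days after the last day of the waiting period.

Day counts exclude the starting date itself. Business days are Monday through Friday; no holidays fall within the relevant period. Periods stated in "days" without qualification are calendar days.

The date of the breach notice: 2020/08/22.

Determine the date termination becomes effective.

2020/12/18

The last day of the mitigation period: 22 calendar days after 2020/08/22 is 2020/09/13.
The last day of the waiting period: 2020/09/13 + 82 days = 2020/12/04.
The date termination becomes effective: counting 10 business days from Friday, 2020/12/04 (Dec 7, Dec 8, Dec 9, Dec 10, Dec 11, Dec 14, Dec 15, Dec 16, Dec 17, Dec 18, skipping weekends) reaches Friday, 2020/12/18.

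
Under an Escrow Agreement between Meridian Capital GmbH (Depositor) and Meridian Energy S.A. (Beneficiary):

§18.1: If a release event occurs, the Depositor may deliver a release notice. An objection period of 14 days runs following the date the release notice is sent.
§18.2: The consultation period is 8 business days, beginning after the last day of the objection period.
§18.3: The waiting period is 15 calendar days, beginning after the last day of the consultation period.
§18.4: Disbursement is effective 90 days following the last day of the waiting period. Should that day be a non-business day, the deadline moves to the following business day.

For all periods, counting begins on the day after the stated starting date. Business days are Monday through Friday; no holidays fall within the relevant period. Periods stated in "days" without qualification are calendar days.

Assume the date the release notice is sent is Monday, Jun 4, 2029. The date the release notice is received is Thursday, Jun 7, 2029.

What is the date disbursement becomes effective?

Adding 14 calendar days to Jun 4, 2029 gives Jun 18, 2029, which is the last day of the objection period.
From Monday, Jun 18, 2029, 8 business days (Jun 19, Jun 20, Jun 21, Jun 22, Jun 25, Jun 26, Jun 27, Jun 28, skipping weekends) brings us to Thursday, Jun 28, 2029, which is the last day of the consultation period.
Adding 15 calendar days to Jun 28, 2029 gives Jul 13, 2029, which is the last day of the waiting period.
The date disbursement becomes effective: 90 calendar days after Jul 13, 2029 is Oct 11, 2029. Oct 11, 2029 is a Thursday, so no roll-forward applies.

Oct 11, 2029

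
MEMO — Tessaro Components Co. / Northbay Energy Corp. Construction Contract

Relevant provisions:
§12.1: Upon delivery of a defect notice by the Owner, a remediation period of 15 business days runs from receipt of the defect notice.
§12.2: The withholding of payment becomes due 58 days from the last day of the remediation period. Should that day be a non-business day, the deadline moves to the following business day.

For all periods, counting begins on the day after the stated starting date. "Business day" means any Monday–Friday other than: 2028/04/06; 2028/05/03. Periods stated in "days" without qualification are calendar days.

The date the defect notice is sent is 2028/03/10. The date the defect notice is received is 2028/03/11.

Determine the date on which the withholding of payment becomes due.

The last day of the remediation period: counting 15 business days from Saturday, 2028/03/11 (Mar 13, Mar 14, Mar 15, Mar 16, …, Mar 29, Mar 30, Mar 31, skipping weekends) reaches Friday, 2028/03/31.
The date on which the withholding of payment becomes due: 2028/03/31 + 58 days = 2028/05/28. That falls on a Sunday, so it rolls to the next business day, Monday, 2028/05/29.

2028/05/29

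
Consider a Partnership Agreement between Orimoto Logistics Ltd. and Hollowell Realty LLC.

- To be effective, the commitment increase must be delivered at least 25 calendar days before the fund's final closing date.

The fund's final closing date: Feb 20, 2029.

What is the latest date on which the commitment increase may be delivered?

Feb 20, 2029 minus 25 days is Jan 26, 2029.

Jan 26, 2029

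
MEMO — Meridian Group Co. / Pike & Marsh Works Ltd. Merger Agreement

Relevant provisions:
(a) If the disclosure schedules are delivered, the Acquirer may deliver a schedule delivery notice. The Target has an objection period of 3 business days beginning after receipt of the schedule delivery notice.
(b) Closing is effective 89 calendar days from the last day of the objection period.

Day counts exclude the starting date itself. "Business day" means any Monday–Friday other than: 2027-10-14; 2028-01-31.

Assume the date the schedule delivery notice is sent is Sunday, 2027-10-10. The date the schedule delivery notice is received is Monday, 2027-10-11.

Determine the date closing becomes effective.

From Monday, 2027-10-11, 3 business days (Oct 12, Oct 13, Oct 15, skipping weekends and the listed holiday on Oct 14) brings us to Friday, 2027-10-15, which is the last day of the objection period.
The date closing becomes effective: 2027-10-15 + 89 days = 2028-01-12.

2028-01-12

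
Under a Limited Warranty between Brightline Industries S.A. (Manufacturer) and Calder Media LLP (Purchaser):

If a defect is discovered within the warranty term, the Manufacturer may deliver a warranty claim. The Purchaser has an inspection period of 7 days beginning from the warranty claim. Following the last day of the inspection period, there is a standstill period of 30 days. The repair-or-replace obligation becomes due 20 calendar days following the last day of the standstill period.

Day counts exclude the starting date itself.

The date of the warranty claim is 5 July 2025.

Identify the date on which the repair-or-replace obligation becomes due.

31 August 2025

Adding 7 calendar days to 5 July 2025 gives 12 July 2025, which is the last day of the inspection period.
The last day of the standstill period: 30 calendar days after 12 July 2025 is 11 August 2025.
The date on which the repair-or-replace obligation becomes due: 20 calendar days after 11 August 2025 is 31 August 2025.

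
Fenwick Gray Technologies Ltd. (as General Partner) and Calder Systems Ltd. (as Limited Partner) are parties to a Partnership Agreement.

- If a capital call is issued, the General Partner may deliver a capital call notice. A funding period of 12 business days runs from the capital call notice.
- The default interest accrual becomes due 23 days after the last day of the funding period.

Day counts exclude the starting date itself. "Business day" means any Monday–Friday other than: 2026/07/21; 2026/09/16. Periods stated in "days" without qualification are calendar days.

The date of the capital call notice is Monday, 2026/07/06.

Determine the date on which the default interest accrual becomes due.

2026/08/15

From Monday, 2026/07/06, 12 business days (Jul 7, Jul 8, Jul 9, Jul 10, …, Jul 20, Jul 22, Jul 23, skipping weekends and the listed holiday on Jul 21) brings us to Thursday, 2026/07/23, which is the last day of the funding period.
The date on which the default interest accrual becomes due: 2026/07/23 + 23 days = 2026/08/15.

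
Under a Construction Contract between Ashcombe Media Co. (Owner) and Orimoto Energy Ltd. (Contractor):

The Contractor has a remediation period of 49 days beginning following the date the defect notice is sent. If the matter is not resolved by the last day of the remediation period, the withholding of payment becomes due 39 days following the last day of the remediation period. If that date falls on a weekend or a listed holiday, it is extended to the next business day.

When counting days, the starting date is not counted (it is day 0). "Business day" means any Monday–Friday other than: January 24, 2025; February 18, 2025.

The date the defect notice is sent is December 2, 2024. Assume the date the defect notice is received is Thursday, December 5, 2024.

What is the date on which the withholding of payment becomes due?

February 28, 2025

The last day of the remediation period: December 2, 2024 + 49 days = January 20, 2025.
The date on which the withholding of payment becomes due: 39 calendar days after January 20, 2025 is February 28, 2025. February 28, 2025 is a Friday and is not a listed holiday, so no roll-forward applies.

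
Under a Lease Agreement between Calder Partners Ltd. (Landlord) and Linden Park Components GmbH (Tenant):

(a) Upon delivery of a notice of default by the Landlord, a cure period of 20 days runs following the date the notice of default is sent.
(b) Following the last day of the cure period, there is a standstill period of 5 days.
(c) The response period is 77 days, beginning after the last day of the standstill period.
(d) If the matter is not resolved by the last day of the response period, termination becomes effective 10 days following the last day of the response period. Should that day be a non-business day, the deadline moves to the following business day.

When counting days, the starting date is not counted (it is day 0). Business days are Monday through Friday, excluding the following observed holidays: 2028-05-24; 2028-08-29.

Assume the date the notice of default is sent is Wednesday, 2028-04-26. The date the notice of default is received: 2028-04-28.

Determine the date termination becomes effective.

The last day of the cure period: 2028-04-26 + 20 days = 2028-05-16.
The last day of the standstill period: 2028-05-16 + 5 days = 2028-05-21.
The last day of the response period: 2028-05-21 + 77 days = 2028-08-06.
The date termination becomes effective: 2028-08-06 + 10 days = 2028-08-16. 2028-08-16 is a Wednesday and is not a listed holiday, so no roll-forward applies.

2028-08-16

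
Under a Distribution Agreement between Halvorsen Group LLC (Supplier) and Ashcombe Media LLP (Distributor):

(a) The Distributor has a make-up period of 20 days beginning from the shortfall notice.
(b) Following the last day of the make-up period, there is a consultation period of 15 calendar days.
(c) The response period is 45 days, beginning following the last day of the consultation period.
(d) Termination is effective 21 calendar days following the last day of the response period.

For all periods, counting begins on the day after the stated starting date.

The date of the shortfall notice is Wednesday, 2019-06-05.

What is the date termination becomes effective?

2019-09-14

Adding 20 calendar days to 2019-06-05 gives 2019-06-25, which is the last day of the make-up period.
Adding 15 calendar days to 2019-06-25 gives 2019-07-10, which is the last day of the consultation period.
The last day of the response period: 2019-07-10 + 45 days = 2019-08-24.
Adding 21 calendar days to 2019-08-24 gives 2019-09-14, which is the date termination becomes effective.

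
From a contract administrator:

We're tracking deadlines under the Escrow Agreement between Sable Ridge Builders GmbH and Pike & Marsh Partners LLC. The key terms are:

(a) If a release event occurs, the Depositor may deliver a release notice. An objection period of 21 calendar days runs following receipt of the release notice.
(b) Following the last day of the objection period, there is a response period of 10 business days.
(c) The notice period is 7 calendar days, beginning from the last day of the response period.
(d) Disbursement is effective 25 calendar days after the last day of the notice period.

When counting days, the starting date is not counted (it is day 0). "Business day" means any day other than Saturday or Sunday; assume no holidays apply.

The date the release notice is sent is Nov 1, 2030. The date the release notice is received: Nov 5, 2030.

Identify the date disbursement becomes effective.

The last day of the objection period: Nov 5, 2030 + 21 days = Nov 26, 2030.
From Tuesday, Nov 26, 2030, 10 business days (Nov 27, Nov 28, Nov 29, Dec 2, Dec 3, Dec 4, Dec 5, Dec 6, Dec 9, Dec 10, skipping weekends) brings us to Tuesday, Dec 10, 2030, which is the last day of the response period.
The last day of the notice period: Dec 10, 2030 + 7 days = Dec 17, 2030.
Adding 25 calendar days to Dec 17, 2030 gives Jan 11, 2031, which is the date disbursement becomes effective.

Jan 11, 2031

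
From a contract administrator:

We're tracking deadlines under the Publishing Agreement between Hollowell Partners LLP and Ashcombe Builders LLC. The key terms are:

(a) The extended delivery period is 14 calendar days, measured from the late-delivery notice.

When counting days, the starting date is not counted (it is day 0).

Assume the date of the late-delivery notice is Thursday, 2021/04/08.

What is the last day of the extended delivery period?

2021/04/22

Adding 14 calendar days to 2021/04/08 gives 2021/04/22, which is the last day of the extended delivery period.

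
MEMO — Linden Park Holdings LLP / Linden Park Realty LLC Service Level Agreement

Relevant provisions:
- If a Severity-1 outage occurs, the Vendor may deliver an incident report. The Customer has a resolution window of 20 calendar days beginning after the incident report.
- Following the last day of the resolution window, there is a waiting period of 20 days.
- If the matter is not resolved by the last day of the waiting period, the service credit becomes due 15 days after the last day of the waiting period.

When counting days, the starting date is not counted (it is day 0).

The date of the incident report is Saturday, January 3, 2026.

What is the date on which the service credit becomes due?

The last day of the resolution window: 20 calendar days after January 3, 2026 is January 23, 2026.
The last day of the waiting period: 20 calendar days after January 23, 2026 is February 12, 2026.
Adding 15 calendar days to February 12, 2026 gives February 27, 2026, which is the date on which the service credit becomes due.

February 27, 2026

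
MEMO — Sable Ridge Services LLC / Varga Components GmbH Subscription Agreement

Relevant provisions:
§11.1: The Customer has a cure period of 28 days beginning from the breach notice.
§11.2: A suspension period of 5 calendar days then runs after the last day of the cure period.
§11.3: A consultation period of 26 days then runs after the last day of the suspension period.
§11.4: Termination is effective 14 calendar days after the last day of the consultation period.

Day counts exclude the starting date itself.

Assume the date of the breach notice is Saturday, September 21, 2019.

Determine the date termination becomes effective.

December 3, 2019

The last day of the cure period: September 21, 2019 + 28 days = October 19, 2019.
The last day of the suspension period: October 19, 2019 + 5 days = October 24, 2019.
Adding 26 calendar days to October 24, 2019 gives November 19, 2019, which is the last day of the consultation period.
The date termination becomes effective: November 19, 2019 + 14 days = December 3, 2019.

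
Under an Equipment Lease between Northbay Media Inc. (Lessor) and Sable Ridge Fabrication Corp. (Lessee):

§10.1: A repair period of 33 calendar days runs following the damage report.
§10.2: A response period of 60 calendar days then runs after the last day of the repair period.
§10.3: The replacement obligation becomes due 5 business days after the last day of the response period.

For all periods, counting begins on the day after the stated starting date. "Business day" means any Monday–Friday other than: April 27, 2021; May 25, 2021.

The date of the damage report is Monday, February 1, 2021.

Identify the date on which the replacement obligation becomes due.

Adding 33 calendar days to February 1, 2021 gives March 6, 2021, which is the last day of the repair period.
The last day of the response period: 60 calendar days after March 6, 2021 is May 5, 2021.
The date on which the replacement obligation becomes due: 5 business days after Wednesday, May 5, 2021, skipping weekends — May 6, May 7, May 10, May 11, May 12 — lands on Wednesday, May 12, 2021.

May 12, 2021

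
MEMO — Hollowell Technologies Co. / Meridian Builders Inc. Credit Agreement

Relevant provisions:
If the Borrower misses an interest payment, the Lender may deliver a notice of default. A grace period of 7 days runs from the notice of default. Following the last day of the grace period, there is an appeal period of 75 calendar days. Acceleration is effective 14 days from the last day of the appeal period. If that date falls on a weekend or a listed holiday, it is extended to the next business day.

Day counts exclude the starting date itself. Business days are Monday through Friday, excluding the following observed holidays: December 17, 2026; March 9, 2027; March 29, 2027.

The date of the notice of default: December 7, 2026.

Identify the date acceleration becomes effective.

March 15, 2027

The last day of the grace period: December 7, 2026 + 7 days = December 14, 2026.
The last day of the appeal period: December 14, 2026 + 75 days = February 27, 2027.
The date acceleration becomes effective: 14 calendar days after February 27, 2027 is March 13, 2027. That falls on a Saturday, so it rolls to the next business day, Monday, March 15, 2027.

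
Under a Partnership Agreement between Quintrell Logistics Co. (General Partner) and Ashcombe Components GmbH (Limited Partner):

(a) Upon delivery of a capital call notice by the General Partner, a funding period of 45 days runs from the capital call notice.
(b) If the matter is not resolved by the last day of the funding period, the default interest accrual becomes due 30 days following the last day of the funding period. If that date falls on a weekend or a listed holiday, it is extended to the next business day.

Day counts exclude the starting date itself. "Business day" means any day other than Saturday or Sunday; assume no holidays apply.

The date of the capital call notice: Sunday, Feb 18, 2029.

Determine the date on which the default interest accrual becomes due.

Adding 45 calendar days to Feb 18, 2029 gives Apr 4, 2029, which is the last day of the funding period.
The date on which the default interest accrual becomes due: Apr 4, 2029 + 30 days = May 4, 2029. May 4, 2029 is a Friday, so no roll-forward applies.

May 4, 2029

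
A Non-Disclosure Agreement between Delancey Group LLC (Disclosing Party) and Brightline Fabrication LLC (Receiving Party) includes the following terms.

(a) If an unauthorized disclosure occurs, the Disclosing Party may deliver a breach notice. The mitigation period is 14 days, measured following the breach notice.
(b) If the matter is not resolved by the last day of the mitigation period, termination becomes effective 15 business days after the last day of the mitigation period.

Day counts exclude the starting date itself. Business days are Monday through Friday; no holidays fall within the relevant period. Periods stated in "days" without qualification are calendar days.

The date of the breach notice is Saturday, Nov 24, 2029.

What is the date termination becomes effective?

The last day of the mitigation period: Nov 24, 2029 + 14 days = Dec 8, 2029.
From Saturday, Dec 8, 2029, 15 business days (Dec 10, Dec 11, Dec 12, Dec 13, …, Dec 26, Dec 27, Dec 28, skipping weekends) brings us to Friday, Dec 28, 2029, which is the date termination becomes effective.

Dec 28, 2029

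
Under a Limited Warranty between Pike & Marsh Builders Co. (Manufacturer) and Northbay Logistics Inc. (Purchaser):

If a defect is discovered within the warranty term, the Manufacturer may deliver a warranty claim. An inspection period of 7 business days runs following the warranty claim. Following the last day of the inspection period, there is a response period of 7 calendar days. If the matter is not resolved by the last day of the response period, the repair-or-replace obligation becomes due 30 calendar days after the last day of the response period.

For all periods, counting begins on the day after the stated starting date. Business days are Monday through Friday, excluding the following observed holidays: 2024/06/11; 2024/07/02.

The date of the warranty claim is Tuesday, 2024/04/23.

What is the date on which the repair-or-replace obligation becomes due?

The last day of the inspection period: 7 business days after Tuesday, 2024/04/23, skipping weekends — Apr 24, Apr 25, Apr 26, Apr 29, Apr 30, May 1, May 2 — lands on Thursday, 2024/05/02.
The last day of the response period: 2024/05/02 + 7 days = 2024/05/09.
The date on which the repair-or-replace obligation becomes due: 2024/05/09 + 30 days = 2024/06/08.

2024/06/08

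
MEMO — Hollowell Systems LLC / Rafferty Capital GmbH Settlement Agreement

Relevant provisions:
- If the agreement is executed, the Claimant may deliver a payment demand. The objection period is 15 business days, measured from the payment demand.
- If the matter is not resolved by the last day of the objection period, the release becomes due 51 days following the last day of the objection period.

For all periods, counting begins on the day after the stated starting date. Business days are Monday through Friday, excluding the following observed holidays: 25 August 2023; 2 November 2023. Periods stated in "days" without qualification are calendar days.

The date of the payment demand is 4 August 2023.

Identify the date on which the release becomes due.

From Friday, 4 August 2023, 15 business days (Aug 7, Aug 8, Aug 9, Aug 10, …, Aug 23, Aug 24, Aug 28, skipping weekends and the listed holiday on Aug 25) brings us to Monday, 28 August 2023, which is the last day of the objection period.
Adding 51 calendar days to 28 August 2023 gives 18 October 2023, which is the date on which the release becomes due.

18 October 2023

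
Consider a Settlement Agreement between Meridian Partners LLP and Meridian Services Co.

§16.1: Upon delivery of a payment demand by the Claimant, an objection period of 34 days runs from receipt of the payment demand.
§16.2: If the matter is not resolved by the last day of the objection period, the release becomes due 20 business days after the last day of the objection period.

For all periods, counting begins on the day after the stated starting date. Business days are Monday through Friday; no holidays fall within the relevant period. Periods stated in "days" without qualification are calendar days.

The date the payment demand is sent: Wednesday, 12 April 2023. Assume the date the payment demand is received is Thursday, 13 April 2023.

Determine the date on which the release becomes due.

Adding 34 calendar days to 13 April 2023 gives 17 May 2023, which is the last day of the objection period.
The date on which the release becomes due: 20 business days after Wednesday, 17 May 2023, skipping weekends — May 18, May 19, May 22, May 23, …, Jun 12, Jun 13, Jun 14 — lands on Wednesday, 14 June 2023.

14 June 2023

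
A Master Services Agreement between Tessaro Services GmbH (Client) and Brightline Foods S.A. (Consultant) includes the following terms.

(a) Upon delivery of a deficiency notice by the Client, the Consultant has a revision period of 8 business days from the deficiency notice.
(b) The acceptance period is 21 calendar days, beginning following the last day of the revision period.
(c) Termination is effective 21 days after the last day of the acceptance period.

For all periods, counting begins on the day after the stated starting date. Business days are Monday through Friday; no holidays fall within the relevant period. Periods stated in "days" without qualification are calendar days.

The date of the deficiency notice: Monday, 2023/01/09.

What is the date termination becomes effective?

From Monday, 2023/01/09, 8 business days (Jan 10, Jan 11, Jan 12, Jan 13, Jan 16, Jan 17, Jan 18, Jan 19, skipping weekends) brings us to Thursday, 2023/01/19, which is the last day of the revision period.
The last day of the acceptance period: 2023/01/19 + 21 days = 2023/02/09.
Adding 21 calendar days to 2023/02/09 gives 2023/03/02, which is the date termination becomes effective.

2023/03/02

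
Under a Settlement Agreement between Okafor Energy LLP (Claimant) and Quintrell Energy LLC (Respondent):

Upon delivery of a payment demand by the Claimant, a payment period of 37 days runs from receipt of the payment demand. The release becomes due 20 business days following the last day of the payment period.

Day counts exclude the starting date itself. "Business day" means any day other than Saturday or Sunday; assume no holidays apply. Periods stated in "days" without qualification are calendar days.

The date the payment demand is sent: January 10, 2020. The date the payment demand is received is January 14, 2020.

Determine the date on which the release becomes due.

March 19, 2020

Adding 37 calendar days to January 14, 2020 gives February 20, 2020, which is the last day of the payment period.
From Thursday, February 20, 2020, 20 business days (Feb 21, Feb 24, Feb 25, Feb 26, …, Mar 17, Mar 18, Mar 19, skipping weekends) brings us to Thursday, March 19, 2020, which is the date on which the release becomes due.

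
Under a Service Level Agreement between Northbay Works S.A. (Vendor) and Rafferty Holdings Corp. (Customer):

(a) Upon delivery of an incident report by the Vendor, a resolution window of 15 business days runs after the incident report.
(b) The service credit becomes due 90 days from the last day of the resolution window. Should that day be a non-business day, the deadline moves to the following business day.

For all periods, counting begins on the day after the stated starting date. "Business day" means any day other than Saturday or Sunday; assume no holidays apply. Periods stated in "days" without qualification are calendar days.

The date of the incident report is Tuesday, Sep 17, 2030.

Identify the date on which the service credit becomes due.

Jan 6, 2031

The last day of the resolution window: counting 15 business days from Tuesday, Sep 17, 2030 (Sep 18, Sep 19, Sep 20, Sep 23, …, Oct 4, Oct 7, Oct 8, skipping weekends) reaches Tuesday, Oct 8, 2030.
The date on which the service credit becomes due: 90 calendar days after Oct 8, 2030 is Jan 6, 2031. Jan 6, 2031 is a Monday, so no roll-forward applies.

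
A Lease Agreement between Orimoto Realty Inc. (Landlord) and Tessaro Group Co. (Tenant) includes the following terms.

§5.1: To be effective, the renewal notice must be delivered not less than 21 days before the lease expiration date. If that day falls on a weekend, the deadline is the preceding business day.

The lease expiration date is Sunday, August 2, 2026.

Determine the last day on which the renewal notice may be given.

Counting back 21 calendar days from August 2, 2026 gives July 12, 2026. That is a Sunday, so the deadline moves back to Friday, July 10, 2026.

July 10, 2026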